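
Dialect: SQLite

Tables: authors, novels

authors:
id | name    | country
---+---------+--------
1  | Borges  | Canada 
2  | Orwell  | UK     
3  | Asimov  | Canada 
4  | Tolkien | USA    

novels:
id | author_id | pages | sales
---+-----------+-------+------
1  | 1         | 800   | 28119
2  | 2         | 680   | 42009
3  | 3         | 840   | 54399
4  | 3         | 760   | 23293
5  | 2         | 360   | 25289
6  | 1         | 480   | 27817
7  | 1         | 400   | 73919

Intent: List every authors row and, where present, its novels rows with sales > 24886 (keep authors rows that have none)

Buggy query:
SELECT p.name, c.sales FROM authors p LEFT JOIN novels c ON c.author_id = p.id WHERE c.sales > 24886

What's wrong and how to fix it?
Bug: Filtering c.sales in WHERE discards the NULL rows produced by LEFT JOIN, turning it into an inner join

Fix: Put 'c.sales > 24886' in the JOIN's ON clause instead of WHERE

Corrected query:
SELECT p.name, c.sales FROM authors p LEFT JOIN novels c ON c.author_id = p.id AND c.sales > 24886

Result:
name    | sales
--------+------
Borges  | 27817
Borges  | 28119
Borges  | 73919
Orwell  | 25289
Orwell  | 42009
Asimov  | 54399
Tolkien | NULL 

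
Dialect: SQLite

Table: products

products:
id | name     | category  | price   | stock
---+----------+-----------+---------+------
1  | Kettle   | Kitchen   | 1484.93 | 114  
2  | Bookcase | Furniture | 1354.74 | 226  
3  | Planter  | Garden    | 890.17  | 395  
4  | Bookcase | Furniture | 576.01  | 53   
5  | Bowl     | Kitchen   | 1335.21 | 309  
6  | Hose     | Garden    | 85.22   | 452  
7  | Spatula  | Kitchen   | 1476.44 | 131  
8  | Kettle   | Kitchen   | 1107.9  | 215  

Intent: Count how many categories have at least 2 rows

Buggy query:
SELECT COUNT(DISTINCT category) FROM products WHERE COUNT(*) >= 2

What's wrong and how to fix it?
Bug: COUNT(*) cannot appear in WHERE; the per-group count doesn't exist yet

Fix: Use a subquery that GROUPs and filters with HAVING, then count its rows

Corrected query:
SELECT COUNT(*) FROM (SELECT category FROM products GROUP BY category HAVING COUNT(*) >= 2)

Result:
COUNT(*)
--------
3       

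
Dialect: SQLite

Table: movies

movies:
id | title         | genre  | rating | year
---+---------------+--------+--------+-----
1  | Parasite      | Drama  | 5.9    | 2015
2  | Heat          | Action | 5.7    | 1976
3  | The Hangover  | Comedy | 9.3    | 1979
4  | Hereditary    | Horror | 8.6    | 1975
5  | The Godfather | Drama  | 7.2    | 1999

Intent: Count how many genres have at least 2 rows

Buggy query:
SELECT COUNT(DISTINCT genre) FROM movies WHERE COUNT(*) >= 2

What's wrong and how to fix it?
Bug: WHERE filters individual rows, not groups, so a group-level COUNT is invalid there

Fix: Group first with HAVING COUNT(*) >= 2, then COUNT the resulting groups

Corrected query:
SELECT COUNT(*) FROM (SELECT genre FROM movies GROUP BY genre HAVING COUNT(*) >= 2)

Result:
COUNT(*)
--------
1       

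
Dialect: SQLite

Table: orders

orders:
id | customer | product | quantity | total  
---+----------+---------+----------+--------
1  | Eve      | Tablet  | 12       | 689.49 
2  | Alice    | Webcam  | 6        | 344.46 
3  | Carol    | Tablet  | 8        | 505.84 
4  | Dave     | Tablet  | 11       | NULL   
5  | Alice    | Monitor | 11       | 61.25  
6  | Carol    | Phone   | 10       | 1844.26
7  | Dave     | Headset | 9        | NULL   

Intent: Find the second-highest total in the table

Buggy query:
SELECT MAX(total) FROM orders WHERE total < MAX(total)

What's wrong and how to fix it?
Bug: The inner MAX is an aggregate inside WHERE, which is not allowed

Fix: Compute the overall MAX in a subquery, then take MAX of rows below it

Corrected query:
SELECT MAX(total) FROM orders WHERE total < (SELECT MAX(total) FROM orders)

Result:
MAX(total)
----------
689.49    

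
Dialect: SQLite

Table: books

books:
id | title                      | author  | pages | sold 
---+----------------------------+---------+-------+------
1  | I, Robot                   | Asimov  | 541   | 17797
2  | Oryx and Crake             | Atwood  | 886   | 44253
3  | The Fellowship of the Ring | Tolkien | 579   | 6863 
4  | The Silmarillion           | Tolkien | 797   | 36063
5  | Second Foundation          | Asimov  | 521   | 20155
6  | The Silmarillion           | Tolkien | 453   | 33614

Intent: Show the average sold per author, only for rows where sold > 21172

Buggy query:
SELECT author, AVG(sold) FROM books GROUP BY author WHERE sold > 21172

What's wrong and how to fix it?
Bug: Row-level WHERE must come before GROUP BY in the clause order

Fix: Move the WHERE clause before GROUP BY

Corrected query:
SELECT author, AVG(sold) FROM books WHERE sold > 21172 GROUP BY author

Result:
author  | AVG(sold)
--------+----------
Atwood  | 44253    
Tolkien | 34838.5  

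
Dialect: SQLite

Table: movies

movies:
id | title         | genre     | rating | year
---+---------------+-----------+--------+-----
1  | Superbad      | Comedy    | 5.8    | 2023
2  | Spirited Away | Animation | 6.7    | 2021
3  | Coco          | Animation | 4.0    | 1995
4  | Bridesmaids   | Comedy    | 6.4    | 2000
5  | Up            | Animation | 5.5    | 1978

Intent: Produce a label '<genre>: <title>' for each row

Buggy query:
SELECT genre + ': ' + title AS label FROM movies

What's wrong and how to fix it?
Bug: SQLite uses || for string concatenation; + coerces text to numbers (yielding 0)

Fix: Replace + with || to concatenate text

Corrected query:
SELECT genre || ': ' || title AS label FROM movies

Result:
label                   
------------------------
Comedy: Superbad        
Animation: Spirited Away
Animation: Coco         
Comedy: Bridesmaids     
Animation: Up           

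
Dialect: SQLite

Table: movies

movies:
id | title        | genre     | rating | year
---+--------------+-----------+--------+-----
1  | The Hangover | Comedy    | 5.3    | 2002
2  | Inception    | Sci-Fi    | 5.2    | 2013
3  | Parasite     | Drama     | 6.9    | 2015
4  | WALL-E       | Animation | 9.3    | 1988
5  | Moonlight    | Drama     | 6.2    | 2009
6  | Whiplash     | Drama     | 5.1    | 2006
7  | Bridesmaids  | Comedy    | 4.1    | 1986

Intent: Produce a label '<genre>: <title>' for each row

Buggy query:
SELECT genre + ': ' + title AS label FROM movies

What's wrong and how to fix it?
Bug: SQLite uses || for string concatenation; + coerces text to numbers (yielding 0)

Fix: Use the || operator for string concatenation

Corrected query:
SELECT genre || ': ' || title AS label FROM movies

Result:
label               
--------------------
Comedy: The Hangover
Sci-Fi: Inception   
Drama: Parasite     
Animation: WALL-E   
Drama: Moonlight    
Drama: Whiplash     
Comedy: Bridesmaids 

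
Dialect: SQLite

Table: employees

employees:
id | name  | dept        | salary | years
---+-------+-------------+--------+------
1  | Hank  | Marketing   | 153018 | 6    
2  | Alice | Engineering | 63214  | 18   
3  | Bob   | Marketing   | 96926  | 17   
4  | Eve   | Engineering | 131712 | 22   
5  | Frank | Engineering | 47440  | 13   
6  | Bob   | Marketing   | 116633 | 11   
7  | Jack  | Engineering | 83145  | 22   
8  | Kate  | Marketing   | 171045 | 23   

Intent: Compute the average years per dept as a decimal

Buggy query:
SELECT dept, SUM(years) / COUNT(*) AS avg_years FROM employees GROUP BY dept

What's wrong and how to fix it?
Bug: Both operands are integers, so '/' performs integer division and truncates

Fix: Cast one side to REAL so the division keeps the fractional part

Corrected query:
SELECT dept, SUM(years) * 1.0 / COUNT(*) AS avg_years FROM employees GROUP BY dept

Result:
dept        | avg_years
------------+----------
Engineering | 18.75    
Marketing   | 14.25    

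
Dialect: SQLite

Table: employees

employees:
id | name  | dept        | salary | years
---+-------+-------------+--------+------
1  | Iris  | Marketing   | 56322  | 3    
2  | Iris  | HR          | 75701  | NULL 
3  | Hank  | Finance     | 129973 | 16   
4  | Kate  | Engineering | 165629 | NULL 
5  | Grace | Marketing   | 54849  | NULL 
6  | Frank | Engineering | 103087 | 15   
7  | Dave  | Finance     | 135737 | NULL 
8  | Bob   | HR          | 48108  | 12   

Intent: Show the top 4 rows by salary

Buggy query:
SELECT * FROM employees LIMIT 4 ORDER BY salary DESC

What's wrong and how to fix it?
Bug: ORDER BY cannot follow LIMIT; LIMIT is the final clause

Fix: Swap the clauses: ORDER BY first, then LIMIT

Corrected query:
SELECT * FROM employees ORDER BY salary DESC LIMIT 4

Result:
id | name  | dept        | salary | years
---+-------+-------------+--------+------
4  | Kate  | Engineering | 165629 | NULL 
7  | Dave  | Finance     | 135737 | NULL 
3  | Hank  | Finance     | 129973 | 16   
6  | Frank | Engineering | 103087 | 15   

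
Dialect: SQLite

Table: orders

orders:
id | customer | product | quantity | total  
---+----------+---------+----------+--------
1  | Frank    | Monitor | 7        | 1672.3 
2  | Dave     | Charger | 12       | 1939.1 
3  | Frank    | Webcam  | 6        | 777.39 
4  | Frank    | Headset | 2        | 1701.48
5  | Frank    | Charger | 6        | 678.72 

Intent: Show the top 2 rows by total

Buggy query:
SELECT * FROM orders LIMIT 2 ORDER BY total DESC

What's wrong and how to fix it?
Bug: LIMIT must come after ORDER BY

Fix: Sort with ORDER BY, then apply LIMIT

Corrected query:
SELECT * FROM orders ORDER BY total DESC LIMIT 2

Result:
id | customer | product | quantity | total  
---+----------+---------+----------+--------
2  | Dave     | Charger | 12       | 1939.1 
4  | Frank    | Headset | 2        | 1701.48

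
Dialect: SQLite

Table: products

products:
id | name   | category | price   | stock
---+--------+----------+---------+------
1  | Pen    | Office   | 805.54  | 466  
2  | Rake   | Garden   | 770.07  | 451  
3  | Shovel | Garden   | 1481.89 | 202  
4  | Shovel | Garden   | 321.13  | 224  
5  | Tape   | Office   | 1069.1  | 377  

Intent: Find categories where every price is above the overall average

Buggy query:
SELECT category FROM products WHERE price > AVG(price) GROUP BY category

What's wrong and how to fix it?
Bug: AVG() is an aggregate; it can't sit directly in WHERE

Fix: Use a subquery for AVG and a HAVING MIN(...) filter so the condition holds for every row in the group

Corrected query:
SELECT category FROM products GROUP BY category HAVING MIN(price) > (SELECT AVG(price) FROM products)

Result:
(no rows)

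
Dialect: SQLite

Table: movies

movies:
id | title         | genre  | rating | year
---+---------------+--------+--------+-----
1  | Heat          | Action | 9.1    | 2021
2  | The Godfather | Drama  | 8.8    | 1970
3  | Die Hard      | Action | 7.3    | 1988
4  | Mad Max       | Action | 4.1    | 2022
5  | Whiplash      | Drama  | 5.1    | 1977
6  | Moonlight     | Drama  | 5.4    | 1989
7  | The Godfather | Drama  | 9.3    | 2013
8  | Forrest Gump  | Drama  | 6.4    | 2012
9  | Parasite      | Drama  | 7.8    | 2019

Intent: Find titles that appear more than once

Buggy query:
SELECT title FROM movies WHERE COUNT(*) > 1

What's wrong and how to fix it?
Bug: WHERE can't reference COUNT(*); aggregates are computed after WHERE

Fix: Group first, then use HAVING for the count condition

Corrected query:
SELECT title FROM movies GROUP BY title HAVING COUNT(*) > 1

Result:
title        
-------------
The Godfather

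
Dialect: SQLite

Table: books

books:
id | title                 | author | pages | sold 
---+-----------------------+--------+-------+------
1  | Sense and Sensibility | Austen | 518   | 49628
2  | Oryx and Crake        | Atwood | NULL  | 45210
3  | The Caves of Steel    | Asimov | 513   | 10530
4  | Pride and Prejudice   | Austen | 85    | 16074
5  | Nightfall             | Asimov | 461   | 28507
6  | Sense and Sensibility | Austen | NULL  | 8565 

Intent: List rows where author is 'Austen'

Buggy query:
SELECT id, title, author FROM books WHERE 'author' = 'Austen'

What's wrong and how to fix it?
Bug: 'author' in single quotes is a string literal, not the column; the comparison is literal-vs-literal and never true

Fix: Reference the column as author without single quotes

Corrected query:
SELECT id, title, author FROM books WHERE author = 'Austen'

Result:
id | title                 | author
---+-----------------------+-------
1  | Sense and Sensibility | Austen
4  | Pride and Prejudice   | Austen
6  | Sense and Sensibility | Austen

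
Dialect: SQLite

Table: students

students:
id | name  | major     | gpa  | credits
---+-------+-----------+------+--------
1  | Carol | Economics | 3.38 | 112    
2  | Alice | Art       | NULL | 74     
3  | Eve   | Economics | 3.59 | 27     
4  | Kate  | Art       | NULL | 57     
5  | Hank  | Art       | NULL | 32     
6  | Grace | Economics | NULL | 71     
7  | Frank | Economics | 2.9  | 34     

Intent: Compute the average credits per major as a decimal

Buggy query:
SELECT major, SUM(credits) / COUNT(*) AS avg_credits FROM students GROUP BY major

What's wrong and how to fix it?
Bug: SUM(credits) and COUNT(*) are both integers; the division truncates the fractional part

Fix: Multiply by 1.0 (or CAST to REAL) to force floating-point division

Corrected query:
SELECT major, SUM(credits) * 1.0 / COUNT(*) AS avg_credits FROM students GROUP BY major

Result:
major     | avg_credits
----------+------------
Art       | 54.333333  
Economics | 61         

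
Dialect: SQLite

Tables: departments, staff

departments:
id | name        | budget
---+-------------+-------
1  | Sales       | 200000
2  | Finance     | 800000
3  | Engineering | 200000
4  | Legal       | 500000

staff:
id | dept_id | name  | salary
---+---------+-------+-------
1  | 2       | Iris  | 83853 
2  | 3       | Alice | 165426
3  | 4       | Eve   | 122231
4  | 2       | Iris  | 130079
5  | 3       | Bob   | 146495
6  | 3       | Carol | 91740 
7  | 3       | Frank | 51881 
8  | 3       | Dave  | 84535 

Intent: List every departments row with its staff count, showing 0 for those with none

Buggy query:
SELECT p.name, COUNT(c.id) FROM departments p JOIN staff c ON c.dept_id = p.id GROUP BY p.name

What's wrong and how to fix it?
Bug: INNER JOIN drops departments rows that have no matching staff rows

Fix: Switch to LEFT JOIN to retain unmatched parent rows

Corrected query:
SELECT p.name, COUNT(c.id) FROM departments p LEFT JOIN staff c ON c.dept_id = p.id GROUP BY p.name

Result:
name        | COUNT(c.id)
------------+------------
Engineering | 5          
Finance     | 2          
Legal       | 1          
Sales       | 0          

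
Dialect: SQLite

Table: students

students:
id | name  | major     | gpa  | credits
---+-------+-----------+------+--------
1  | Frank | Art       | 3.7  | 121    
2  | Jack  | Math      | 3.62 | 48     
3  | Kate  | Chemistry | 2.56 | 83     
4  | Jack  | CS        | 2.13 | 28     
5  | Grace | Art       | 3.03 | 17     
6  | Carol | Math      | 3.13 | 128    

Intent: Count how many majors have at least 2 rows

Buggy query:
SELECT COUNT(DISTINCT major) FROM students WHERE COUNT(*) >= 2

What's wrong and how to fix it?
Bug: COUNT(*) cannot appear in WHERE; the per-group count doesn't exist yet

Fix: Use a subquery that GROUPs and filters with HAVING, then count its rows

Corrected query:
SELECT COUNT(*) FROM (SELECT major FROM students GROUP BY major HAVING COUNT(*) >= 2)

Result:
COUNT(*)
--------
2       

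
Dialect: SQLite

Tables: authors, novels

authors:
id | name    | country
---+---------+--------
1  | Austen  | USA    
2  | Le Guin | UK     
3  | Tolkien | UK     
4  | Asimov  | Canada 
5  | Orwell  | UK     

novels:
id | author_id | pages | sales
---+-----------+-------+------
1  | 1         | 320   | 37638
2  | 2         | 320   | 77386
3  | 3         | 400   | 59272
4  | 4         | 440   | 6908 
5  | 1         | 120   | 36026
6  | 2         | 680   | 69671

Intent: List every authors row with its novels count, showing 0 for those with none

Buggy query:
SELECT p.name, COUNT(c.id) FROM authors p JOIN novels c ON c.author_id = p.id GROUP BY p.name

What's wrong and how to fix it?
Bug: INNER JOIN drops authors rows that have no matching novels rows

Fix: Switch to LEFT JOIN to retain unmatched parent rows

Corrected query:
SELECT p.name, COUNT(c.id) FROM authors p LEFT JOIN novels c ON c.author_id = p.id GROUP BY p.name

Result:
name    | COUNT(c.id)
--------+------------
Asimov  | 1          
Austen  | 2          
Le Guin | 2          
Orwell  | 0          
Tolkien | 1          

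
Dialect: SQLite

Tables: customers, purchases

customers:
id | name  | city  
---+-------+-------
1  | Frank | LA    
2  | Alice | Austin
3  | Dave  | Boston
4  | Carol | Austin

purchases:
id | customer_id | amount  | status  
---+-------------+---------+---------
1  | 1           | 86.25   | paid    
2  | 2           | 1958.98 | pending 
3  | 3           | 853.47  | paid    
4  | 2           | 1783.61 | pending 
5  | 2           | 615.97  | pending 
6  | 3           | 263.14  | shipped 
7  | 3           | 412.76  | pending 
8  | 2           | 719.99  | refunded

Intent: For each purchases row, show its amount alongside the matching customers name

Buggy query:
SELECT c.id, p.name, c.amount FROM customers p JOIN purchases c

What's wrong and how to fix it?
Bug: JOIN with no ON clause produces a cartesian product; every purchases row pairs with every customers row

Fix: Add ON c.customer_id = p.id to the JOIN

Corrected query:
SELECT c.id, p.name, c.amount FROM customers p JOIN purchases c ON c.customer_id = p.id

Result:
id | name  | amount 
---+-------+--------
1  | Frank | 86.25  
2  | Alice | 1958.98
3  | Dave  | 853.47 
4  | Alice | 1783.61
5  | Alice | 615.97 
6  | Dave  | 263.14 
7  | Dave  | 412.76 
8  | Alice | 719.99 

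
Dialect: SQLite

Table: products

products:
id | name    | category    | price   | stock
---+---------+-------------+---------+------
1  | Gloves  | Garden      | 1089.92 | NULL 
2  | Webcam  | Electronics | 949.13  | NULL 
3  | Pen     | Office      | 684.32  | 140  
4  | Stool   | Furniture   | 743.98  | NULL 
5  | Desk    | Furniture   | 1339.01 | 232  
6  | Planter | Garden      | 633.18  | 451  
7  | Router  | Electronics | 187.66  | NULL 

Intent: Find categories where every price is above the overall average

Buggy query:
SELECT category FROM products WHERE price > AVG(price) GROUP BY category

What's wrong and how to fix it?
Bug: WHERE evaluates per row before aggregation, so AVG() is unavailable

Fix: Compute the overall average in a scalar subquery and compare each group's MIN against it in HAVING

Corrected query:
SELECT category FROM products GROUP BY category HAVING MIN(price) > (SELECT AVG(price) FROM products)

Result:
(no rows)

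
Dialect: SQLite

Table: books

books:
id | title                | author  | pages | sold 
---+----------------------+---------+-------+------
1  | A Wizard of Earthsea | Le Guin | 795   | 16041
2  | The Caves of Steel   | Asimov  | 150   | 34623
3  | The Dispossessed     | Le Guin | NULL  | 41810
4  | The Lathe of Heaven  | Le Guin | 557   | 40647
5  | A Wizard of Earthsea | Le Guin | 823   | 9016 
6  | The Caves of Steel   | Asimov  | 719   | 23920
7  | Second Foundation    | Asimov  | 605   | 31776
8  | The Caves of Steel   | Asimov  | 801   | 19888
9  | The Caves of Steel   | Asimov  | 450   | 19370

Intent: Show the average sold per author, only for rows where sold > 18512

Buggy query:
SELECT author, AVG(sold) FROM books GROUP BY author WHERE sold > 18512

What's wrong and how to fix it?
Bug: WHERE cannot follow GROUP BY

Fix: Move the WHERE clause before GROUP BY

Corrected query:
SELECT author, AVG(sold) FROM books WHERE sold > 18512 GROUP BY author

Result:
author  | AVG(sold)
--------+----------
Asimov  | 25915.4  
Le Guin | 41228.5  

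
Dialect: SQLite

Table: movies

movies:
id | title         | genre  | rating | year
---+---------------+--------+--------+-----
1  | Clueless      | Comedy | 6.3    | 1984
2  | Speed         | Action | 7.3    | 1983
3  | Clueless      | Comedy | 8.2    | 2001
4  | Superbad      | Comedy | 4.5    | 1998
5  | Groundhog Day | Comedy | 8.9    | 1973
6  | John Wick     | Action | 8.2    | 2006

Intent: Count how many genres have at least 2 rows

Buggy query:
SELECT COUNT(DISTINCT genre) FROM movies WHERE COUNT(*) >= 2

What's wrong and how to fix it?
Bug: WHERE filters individual rows, not groups, so a group-level COUNT is invalid there

Fix: Use a subquery that GROUPs and filters with HAVING, then count its rows

Corrected query:
SELECT COUNT(*) FROM (SELECT genre FROM movies GROUP BY genre HAVING COUNT(*) >= 2)

Result:
COUNT(*)
--------
2       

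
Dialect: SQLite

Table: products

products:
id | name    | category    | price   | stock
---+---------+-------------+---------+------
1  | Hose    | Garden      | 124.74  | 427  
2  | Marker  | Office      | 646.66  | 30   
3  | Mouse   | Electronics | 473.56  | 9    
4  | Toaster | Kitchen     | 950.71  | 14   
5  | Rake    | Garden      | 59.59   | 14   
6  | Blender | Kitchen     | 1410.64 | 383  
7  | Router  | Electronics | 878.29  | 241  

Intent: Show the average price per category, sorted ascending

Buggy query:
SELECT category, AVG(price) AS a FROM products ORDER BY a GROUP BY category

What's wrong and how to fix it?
Bug: GROUP BY must precede ORDER BY

Fix: Move ORDER BY to the end, after GROUP BY

Corrected query:
SELECT category, AVG(price) AS a FROM products GROUP BY category ORDER BY a

Result:
category    | a       
------------+---------
Garden      | 92.165  
Office      | 646.66  
Electronics | 675.925 
Kitchen     | 1180.675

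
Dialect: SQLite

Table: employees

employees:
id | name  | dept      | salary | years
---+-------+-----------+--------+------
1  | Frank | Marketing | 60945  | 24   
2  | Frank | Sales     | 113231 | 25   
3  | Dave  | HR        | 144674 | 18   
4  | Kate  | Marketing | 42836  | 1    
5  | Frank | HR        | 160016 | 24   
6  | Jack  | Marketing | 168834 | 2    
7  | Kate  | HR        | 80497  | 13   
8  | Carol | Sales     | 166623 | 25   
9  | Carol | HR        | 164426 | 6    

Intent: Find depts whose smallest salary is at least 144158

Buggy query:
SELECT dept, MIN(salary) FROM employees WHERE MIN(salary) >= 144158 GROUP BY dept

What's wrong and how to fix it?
Bug: Aggregates like MIN are computed per group after WHERE runs

Fix: Use HAVING for the per-group MIN condition

Corrected query:
SELECT dept, MIN(salary) FROM employees GROUP BY dept HAVING MIN(salary) >= 144158

Result:
(no rows)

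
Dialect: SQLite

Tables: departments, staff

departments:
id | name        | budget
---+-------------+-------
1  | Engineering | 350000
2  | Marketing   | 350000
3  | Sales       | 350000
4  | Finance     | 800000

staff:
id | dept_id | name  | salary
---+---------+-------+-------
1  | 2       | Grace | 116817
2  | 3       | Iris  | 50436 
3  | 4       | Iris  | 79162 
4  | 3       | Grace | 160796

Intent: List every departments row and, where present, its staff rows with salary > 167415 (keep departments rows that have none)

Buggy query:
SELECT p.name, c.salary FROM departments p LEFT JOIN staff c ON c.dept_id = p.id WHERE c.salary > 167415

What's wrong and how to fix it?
Bug: A WHERE condition on the right-hand table after LEFT JOIN drops unmatched parents

Fix: Move the right-table condition into the ON clause so unmatched parents are kept

Corrected query:
SELECT p.name, c.salary FROM departments p LEFT JOIN staff c ON c.dept_id = p.id AND c.salary > 167415

Result:
name        | salary
------------+-------
Engineering | NULL  
Marketing   | NULL  
Sales       | NULL  
Finance     | NULL  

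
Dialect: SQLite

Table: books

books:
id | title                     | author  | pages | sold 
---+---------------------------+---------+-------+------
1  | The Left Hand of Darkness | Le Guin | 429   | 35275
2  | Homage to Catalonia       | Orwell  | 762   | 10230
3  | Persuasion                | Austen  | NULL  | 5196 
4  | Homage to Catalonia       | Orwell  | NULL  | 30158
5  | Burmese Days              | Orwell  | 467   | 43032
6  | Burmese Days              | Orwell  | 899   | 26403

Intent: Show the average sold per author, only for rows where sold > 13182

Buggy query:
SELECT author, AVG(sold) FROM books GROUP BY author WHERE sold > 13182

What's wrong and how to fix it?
Bug: WHERE cannot follow GROUP BY

Fix: Place WHERE between FROM and GROUP BY

Corrected query:
SELECT author, AVG(sold) FROM books WHERE sold > 13182 GROUP BY author

Result:
author  | AVG(sold)   
--------+-------------
Le Guin | 35275       
Orwell  | 33197.666667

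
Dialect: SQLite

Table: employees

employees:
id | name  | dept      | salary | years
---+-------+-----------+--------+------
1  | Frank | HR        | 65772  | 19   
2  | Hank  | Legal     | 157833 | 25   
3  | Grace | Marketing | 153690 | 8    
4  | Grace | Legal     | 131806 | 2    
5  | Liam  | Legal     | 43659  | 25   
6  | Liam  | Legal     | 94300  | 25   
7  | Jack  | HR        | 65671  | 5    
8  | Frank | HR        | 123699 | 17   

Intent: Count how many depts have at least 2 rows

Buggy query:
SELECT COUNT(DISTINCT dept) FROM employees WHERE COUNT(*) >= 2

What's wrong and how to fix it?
Bug: WHERE filters individual rows, not groups, so a group-level COUNT is invalid there

Fix: Use a subquery that GROUPs and filters with HAVING, then count its rows

Corrected query:
SELECT COUNT(*) FROM (SELECT dept FROM employees GROUP BY dept HAVING COUNT(*) >= 2)

Result:
COUNT(*)
--------
2       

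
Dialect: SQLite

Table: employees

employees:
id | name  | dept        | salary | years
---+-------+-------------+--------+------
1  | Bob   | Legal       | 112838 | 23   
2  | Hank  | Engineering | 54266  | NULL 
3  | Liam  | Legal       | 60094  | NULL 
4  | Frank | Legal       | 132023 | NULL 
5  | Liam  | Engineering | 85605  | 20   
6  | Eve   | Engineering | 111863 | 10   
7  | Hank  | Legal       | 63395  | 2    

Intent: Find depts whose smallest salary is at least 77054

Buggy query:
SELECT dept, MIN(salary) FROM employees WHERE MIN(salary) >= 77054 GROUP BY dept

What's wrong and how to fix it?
Bug: MIN() in WHERE is a misuse of aggregate

Fix: Replace WHERE with HAVING after the GROUP BY

Corrected query:
SELECT dept, MIN(salary) FROM employees GROUP BY dept HAVING MIN(salary) >= 77054

Result:
(no rows)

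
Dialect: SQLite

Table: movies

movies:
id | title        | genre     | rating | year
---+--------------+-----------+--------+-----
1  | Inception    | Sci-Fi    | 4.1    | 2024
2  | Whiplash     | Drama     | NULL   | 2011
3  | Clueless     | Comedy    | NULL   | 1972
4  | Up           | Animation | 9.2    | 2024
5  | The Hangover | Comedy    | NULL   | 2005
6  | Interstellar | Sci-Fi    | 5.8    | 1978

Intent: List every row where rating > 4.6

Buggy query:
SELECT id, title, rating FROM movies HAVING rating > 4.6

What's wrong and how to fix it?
Bug: HAVING filters the output of aggregation, but this query has no GROUP BY and no aggregate functions, so SQLite rejects it (HAVING clause on a non-aggregate query); the condition here is per row

Fix: Use WHERE for row-level filtering

Corrected query:
SELECT id, title, rating FROM movies WHERE rating > 4.6

Result:
id | title        | rating
---+--------------+-------
4  | Up           | 9.2   
6  | Interstellar | 5.8   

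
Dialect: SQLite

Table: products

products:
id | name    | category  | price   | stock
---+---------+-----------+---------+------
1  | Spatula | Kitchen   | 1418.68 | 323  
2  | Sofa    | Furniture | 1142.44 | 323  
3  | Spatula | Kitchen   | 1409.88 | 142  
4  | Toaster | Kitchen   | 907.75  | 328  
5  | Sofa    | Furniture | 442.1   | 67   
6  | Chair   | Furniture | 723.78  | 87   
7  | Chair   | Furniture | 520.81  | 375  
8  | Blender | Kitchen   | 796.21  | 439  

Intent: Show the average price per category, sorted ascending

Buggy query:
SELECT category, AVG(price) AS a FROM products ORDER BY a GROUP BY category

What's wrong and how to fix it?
Bug: ORDER BY appears before GROUP BY; SQL clause order requires GROUP BY first

Fix: Reorder: SELECT … FROM … GROUP BY … ORDER BY …

Corrected query:
SELECT category, AVG(price) AS a FROM products GROUP BY category ORDER BY a

Result:
category  | a       
----------+---------
Furniture | 707.2825
Kitchen   | 1133.13 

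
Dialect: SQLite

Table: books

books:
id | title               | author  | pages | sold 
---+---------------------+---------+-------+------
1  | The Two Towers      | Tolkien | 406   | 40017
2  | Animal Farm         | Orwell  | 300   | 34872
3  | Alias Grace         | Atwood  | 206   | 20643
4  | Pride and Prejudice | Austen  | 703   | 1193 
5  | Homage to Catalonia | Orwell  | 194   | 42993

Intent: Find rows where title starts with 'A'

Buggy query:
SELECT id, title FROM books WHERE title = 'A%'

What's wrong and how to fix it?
Bug: Wildcards only work with LIKE; '=' treats '%' as a literal character

Fix: Use LIKE for wildcard pattern matching

Corrected query:
SELECT id, title FROM books WHERE title LIKE 'A%'

Result:
id | title      
---+------------
2  | Animal Farm
3  | Alias Grace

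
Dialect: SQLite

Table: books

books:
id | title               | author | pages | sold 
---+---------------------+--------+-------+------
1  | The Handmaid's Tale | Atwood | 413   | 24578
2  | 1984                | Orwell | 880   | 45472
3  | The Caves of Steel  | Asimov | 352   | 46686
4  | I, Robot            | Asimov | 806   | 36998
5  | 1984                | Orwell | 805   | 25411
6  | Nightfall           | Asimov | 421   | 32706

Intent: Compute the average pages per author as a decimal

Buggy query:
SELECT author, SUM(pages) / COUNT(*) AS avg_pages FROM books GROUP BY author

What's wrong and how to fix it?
Bug: SUM(pages) and COUNT(*) are both integers; the division truncates the fractional part

Fix: Multiply by 1.0 (or CAST to REAL) to force floating-point division

Corrected query:
SELECT author, SUM(pages) * 1.0 / COUNT(*) AS avg_pages FROM books GROUP BY author

Result:
author | avg_pages 
-------+-----------
Asimov | 526.333333
Atwood | 413       
Orwell | 842.5     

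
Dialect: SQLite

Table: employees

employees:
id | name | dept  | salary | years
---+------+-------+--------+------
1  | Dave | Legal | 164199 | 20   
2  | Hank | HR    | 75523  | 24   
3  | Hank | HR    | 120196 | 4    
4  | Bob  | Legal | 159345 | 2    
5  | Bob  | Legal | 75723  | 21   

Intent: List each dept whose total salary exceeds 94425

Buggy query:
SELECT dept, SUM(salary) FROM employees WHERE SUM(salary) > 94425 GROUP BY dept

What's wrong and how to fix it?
Bug: Aggregate functions cannot appear in a WHERE clause

Fix: Move the aggregate condition to a HAVING clause

Corrected query:
SELECT dept, SUM(salary) FROM employees GROUP BY dept HAVING SUM(salary) > 94425

Result:
dept  | SUM(salary)
------+------------
HR    | 195719     
Legal | 399267     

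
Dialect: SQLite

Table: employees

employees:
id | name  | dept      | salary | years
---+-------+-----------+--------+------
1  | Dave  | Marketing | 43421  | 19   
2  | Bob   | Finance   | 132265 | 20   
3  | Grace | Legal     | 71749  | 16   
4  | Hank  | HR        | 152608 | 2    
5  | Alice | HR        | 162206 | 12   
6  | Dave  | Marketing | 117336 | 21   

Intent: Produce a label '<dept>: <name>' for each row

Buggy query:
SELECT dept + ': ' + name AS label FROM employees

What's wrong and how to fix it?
Bug: '+' is numeric addition; on text columns SQLite converts them to 0 instead of concatenating

Fix: Use the || operator for string concatenation

Corrected query:
SELECT dept || ': ' || name AS label FROM employees

Result:
label          
---------------
Marketing: Dave
Finance: Bob   
Legal: Grace   
HR: Hank       
HR: Alice      
Marketing: Dave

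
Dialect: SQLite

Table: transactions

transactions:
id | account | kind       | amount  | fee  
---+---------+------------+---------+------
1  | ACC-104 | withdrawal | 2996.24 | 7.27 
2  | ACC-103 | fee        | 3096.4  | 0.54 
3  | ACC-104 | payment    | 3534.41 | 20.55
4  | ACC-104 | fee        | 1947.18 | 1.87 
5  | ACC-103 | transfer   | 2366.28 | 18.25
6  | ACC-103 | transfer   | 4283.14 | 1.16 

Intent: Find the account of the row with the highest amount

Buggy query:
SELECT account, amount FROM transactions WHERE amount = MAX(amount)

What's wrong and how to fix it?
Bug: MAX(amount) is an aggregate and cannot be used directly in WHERE

Fix: Wrap MAX in a scalar subquery so WHERE compares against a single value

Corrected query:
SELECT account, amount FROM transactions WHERE amount = (SELECT MAX(amount) FROM transactions)

Result:
account | amount 
--------+--------
ACC-103 | 4283.14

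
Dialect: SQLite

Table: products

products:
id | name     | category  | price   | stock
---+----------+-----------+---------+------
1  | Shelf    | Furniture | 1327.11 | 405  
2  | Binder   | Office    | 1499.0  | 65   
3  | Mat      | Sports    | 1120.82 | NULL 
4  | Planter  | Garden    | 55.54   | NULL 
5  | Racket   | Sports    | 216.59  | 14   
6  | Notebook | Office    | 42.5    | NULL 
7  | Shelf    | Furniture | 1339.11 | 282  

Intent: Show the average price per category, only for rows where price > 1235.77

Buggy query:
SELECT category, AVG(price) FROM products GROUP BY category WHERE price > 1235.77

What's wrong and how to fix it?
Bug: Row-level WHERE must come before GROUP BY in the clause order

Fix: Move the WHERE clause before GROUP BY

Corrected query:
SELECT category, AVG(price) FROM products WHERE price > 1235.77 GROUP BY category

Result:
category  | AVG(price)
----------+-----------
Furniture | 1333.11   
Office    | 1499      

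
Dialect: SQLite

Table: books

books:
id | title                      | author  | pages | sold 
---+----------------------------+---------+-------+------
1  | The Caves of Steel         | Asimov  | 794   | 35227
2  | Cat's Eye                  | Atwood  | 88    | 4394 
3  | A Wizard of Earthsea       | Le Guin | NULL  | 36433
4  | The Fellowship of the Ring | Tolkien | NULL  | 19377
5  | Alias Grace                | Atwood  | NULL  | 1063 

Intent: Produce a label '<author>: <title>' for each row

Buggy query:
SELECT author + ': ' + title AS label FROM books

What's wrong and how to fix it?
Bug: '+' is numeric addition; on text columns SQLite converts them to 0 instead of concatenating

Fix: Use the || operator for string concatenation

Corrected query:
SELECT author || ': ' || title AS label FROM books

Result:
label                              
-----------------------------------
Asimov: The Caves of Steel         
Atwood: Cat's Eye                  
Le Guin: A Wizard of Earthsea      
Tolkien: The Fellowship of the Ring
Atwood: Alias Grace                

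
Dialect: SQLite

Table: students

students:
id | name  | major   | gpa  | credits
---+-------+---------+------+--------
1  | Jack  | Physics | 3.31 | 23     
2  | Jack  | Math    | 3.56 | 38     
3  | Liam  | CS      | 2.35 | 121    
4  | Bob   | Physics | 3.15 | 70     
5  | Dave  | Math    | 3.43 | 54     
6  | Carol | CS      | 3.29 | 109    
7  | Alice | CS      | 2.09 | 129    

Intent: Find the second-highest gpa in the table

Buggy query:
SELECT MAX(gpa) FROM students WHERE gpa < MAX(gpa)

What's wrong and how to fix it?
Bug: The inner MAX is an aggregate inside WHERE, which is not allowed

Fix: Put the inner MAX in a scalar subquery

Corrected query:
SELECT MAX(gpa) FROM students WHERE gpa < (SELECT MAX(gpa) FROM students)

Result:
MAX(gpa)
--------
3.43    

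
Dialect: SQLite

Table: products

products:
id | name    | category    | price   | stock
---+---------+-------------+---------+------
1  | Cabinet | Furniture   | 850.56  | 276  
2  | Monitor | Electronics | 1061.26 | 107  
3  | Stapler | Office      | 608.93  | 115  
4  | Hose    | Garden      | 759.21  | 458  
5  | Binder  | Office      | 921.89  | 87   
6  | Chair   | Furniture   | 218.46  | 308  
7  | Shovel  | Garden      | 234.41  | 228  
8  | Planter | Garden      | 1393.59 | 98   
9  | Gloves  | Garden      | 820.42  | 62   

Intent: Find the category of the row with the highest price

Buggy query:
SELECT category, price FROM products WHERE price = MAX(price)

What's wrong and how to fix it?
Bug: MAX(price) is an aggregate and cannot be used directly in WHERE

Fix: Use a subquery: WHERE price = (SELECT MAX(price) FROM products)

Corrected query:
SELECT category, price FROM products WHERE price = (SELECT MAX(price) FROM products)

Result:
category | price  
---------+--------
Garden   | 1393.59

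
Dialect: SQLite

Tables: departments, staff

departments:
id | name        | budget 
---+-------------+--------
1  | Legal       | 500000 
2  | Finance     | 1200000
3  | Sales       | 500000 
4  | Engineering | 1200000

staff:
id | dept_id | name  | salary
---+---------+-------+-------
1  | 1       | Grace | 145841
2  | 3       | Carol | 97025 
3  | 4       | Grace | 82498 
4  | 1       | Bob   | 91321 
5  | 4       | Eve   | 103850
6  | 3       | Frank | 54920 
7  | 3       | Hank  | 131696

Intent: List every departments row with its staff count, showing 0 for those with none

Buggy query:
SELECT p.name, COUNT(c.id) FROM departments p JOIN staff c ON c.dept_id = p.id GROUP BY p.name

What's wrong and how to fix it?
Bug: An inner join excludes parents with zero children

Fix: Switch to LEFT JOIN to retain unmatched parent rows

Corrected query:
SELECT p.name, COUNT(c.id) FROM departments p LEFT JOIN staff c ON c.dept_id = p.id GROUP BY p.name

Result:
name        | COUNT(c.id)
------------+------------
Engineering | 2          
Finance     | 0          
Legal       | 2          
Sales       | 3          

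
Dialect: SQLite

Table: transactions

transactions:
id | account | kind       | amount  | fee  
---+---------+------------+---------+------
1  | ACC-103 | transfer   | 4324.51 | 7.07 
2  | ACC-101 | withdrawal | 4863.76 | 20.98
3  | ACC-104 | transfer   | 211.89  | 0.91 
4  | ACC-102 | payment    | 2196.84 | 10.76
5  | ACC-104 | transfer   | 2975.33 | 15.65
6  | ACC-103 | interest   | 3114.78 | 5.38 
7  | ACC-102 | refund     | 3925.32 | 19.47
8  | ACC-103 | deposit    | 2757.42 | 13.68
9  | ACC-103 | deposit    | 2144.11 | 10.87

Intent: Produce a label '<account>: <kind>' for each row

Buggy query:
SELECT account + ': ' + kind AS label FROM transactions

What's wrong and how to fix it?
Bug: SQLite uses || for string concatenation; + coerces text to numbers (yielding 0)

Fix: Use the || operator for string concatenation

Corrected query:
SELECT account || ': ' || kind AS label FROM transactions

Result:
label              
-------------------
ACC-103: transfer  
ACC-101: withdrawal
ACC-104: transfer  
ACC-102: payment   
ACC-104: transfer  
ACC-103: interest  
ACC-102: refund    
ACC-103: deposit   
ACC-103: deposit   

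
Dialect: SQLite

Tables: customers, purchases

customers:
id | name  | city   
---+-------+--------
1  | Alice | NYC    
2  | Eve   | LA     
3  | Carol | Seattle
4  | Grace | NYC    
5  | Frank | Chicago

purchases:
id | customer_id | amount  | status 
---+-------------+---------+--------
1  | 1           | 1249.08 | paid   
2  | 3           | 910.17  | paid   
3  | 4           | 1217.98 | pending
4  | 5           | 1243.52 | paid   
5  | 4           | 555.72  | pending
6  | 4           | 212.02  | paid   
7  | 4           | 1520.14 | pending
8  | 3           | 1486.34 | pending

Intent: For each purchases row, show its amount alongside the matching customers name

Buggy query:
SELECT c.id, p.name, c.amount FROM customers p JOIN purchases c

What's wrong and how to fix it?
Bug: JOIN with no ON clause produces a cartesian product; every purchases row pairs with every customers row

Fix: Add ON c.customer_id = p.id to the JOIN

Corrected query:
SELECT c.id, p.name, c.amount FROM customers p JOIN purchases c ON c.customer_id = p.id

Result:
id | name  | amount 
---+-------+--------
1  | Alice | 1249.08
2  | Carol | 910.17 
3  | Grace | 1217.98
4  | Frank | 1243.52
5  | Grace | 555.72 
6  | Grace | 212.02 
7  | Grace | 1520.14
8  | Carol | 1486.34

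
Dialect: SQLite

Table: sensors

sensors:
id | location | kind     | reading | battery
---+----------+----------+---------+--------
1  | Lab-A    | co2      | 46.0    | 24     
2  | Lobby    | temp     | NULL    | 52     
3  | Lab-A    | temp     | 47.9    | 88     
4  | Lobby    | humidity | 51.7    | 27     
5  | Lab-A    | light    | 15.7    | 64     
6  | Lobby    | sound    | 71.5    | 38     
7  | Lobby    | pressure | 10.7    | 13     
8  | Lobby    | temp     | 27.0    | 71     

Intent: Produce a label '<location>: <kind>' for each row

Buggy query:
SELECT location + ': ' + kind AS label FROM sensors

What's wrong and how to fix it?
Bug: SQLite uses || for string concatenation; + coerces text to numbers (yielding 0)

Fix: Replace + with || to concatenate text

Corrected query:
SELECT location || ': ' || kind AS label FROM sensors

Result:
label          
---------------
Lab-A: co2     
Lobby: temp    
Lab-A: temp    
Lobby: humidity
Lab-A: light   
Lobby: sound   
Lobby: pressure
Lobby: temp    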